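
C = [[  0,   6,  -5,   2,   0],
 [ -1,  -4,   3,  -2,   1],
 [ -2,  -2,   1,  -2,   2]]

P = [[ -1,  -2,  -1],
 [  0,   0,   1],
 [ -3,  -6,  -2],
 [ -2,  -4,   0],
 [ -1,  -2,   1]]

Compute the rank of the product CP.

First compute CP:
[[ 11,  22,  16],
 [ -5, -10,  -8],
 [  1,   2,   0]]
Now row reduce the product.
R2 ← R2 + (5/11)·R1: [0, 0, -8/11]
R3 ← R3 − (1/11)·R1: [0, 0, -16/11]
R3 ← R3 − (2)·R2: [0, 0, 0]
2 nonzero rows, so rank(CP) = 2.

2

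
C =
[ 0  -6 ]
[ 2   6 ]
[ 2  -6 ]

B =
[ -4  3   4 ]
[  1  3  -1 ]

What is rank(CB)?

2

First compute CB:
[[ -6, -18,   6],
 [ -2,  24,   2],
 [-14, -12,  14]]
Now row reduce the product.
R2 ← R2 − (1/3)·R1: [0, 30, 0]
R3 ← R3 − (7/3)·R1: [0, 30, 0]
R3 ← R3 − R2: [0, 0, 0]
2 nonzero rows, so rank(CB) = 2.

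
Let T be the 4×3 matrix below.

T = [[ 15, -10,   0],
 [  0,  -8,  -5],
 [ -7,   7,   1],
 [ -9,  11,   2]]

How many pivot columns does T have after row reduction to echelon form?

3

Row reduce to echelon form.
R3 ← R3 + (7/15)·R1: [0, 7/3, 1]
R4 ← R4 + (3/5)·R1: [0, 5, 2]
R3 ← R3 + (7/24)·R2: [0, 0, -11/24]
R4 ← R4 + (5/8)·R2: [0, 0, -9/8]
R4 ← R4 − (27/11)·R3: [0, 0, 0]
Echelon form has 3 nonzero rows, so rank(T) = 3.
Each nonzero row contributes one pivot column: 3 pivot columns.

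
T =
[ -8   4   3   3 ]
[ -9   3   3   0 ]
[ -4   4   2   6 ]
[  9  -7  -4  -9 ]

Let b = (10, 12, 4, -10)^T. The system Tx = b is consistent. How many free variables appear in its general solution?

Row reduce the augmented matrix [T | b].
R2 ← R2 − (9/8)·R1: [0, -3/2, -3/8, -27/8, 3/4]
R3 ← R3 − (1/2)·R1: [0, 2, 1/2, 9/2, -1]
R4 ← R4 + (9/8)·R1: [0, -5/2, -5/8, -45/8, 5/4]
R3 ← R3 + (4/3)·R2: [0, 0, 0, 0, 0]
R4 ← R4 − (5/3)·R2: [0, 0, 0, 0, 0]
The echelon form has 2 nonzero rows, and every pivot lies in the first 4 columns, so rank(T) = rank([T|b]) = 2.
The system is consistent.
Free variables = (unknowns) − (rank) = 4 − 2 = 2.

2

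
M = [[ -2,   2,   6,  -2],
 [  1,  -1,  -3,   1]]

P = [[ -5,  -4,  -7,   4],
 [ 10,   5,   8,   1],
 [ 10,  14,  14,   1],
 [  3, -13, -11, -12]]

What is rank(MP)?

1

First compute MP:
[[ 84, 128, 136,  24],
 [-42, -64, -68, -12]]
Now row reduce the product.
R2 ← R2 + (1/2)·R1: [0, 0, 0, 0]
1 nonzero row, so rank(MP) = 1.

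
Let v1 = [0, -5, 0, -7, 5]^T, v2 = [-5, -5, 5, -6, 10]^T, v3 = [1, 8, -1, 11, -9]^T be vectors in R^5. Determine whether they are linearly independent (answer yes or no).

Form the matrix with these vectors as rows and row reduce.
Swap R1 ↔ R2
R3 ← R3 + (1/5)·R1: [0, 7, 0, 49/5, -7]
R3 ← R3 + (7/5)·R2: [0, 0, 0, 0, 0]
2 nonzero rows, so the 3 vectors span a space of dimension 2.
Since 2 < 3, the vectors are linearly dependent.

no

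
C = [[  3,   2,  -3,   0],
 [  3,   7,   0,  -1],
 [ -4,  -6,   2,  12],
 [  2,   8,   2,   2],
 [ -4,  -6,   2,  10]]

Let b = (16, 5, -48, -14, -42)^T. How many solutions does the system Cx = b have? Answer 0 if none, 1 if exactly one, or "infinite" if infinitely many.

infinite

Row reduce the augmented matrix [C | b].
R2 ← R2 − R1: [0, 5, 3, -1, -11]
R3 ← R3 + (4/3)·R1: [0, -10/3, -2, 12, -80/3]
R4 ← R4 − (2/3)·R1: [0, 20/3, 4, 2, -74/3]
R5 ← R5 + (4/3)·R1: [0, -10/3, -2, 10, -62/3]
R3 ← R3 + (2/3)·R2: [0, 0, 0, 34/3, -34]
R4 ← R4 − (4/3)·R2: [0, 0, 0, 10/3, -10]
R5 ← R5 + (2/3)·R2: [0, 0, 0, 28/3, -28]
R4 ← R4 − (5/17)·R3: [0, 0, 0, 0, 0]
R5 ← R5 − (14/17)·R3: [0, 0, 0, 0, 0]
The echelon form has 3 nonzero rows, and every pivot lies in the first 4 columns, so rank(C) = rank([C|b]) = 3.
The system is consistent.
rank = 3 < 4 unknowns, so there are infinitely many solutions.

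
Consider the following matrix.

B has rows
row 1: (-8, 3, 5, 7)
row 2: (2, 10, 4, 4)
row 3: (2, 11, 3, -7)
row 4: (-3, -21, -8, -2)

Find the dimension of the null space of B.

Row reduce to echelon form.
R2 ← R2 + (1/4)·R1: [0, 43/4, 21/4, 23/4]
R3 ← R3 + (1/4)·R1: [0, 47/4, 17/4, -21/4]
R4 ← R4 − (3/8)·R1: [0, -177/8, -79/8, -37/8]
R3 ← R3 − (47/43)·R2: [0, 0, -64/43, -496/43]
R4 ← R4 + (177/86)·R2: [0, 0, 40/43, 310/43]
R4 ← R4 + (5/8)·R3: [0, 0, 0, 0]
3 nonzero rows, so rank(B) = 3.
B has 4 columns; by rank–nullity, nullity = 4 − 3 = 1.

1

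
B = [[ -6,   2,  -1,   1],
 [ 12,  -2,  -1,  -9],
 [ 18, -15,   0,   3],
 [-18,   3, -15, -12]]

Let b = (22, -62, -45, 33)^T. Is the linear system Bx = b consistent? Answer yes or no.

yes

Row reduce the augmented matrix [B | b].
R2 ← R2 + (2)·R1: [0, 2, -3, -7, -18]
R3 ← R3 + (3)·R1: [0, -9, -3, 6, 21]
R4 ← R4 − (3)·R1: [0, -3, -12, -15, -33]
R3 ← R3 + (9/2)·R2: [0, 0, -33/2, -51/2, -60]
R4 ← R4 + (3/2)·R2: [0, 0, -33/2, -51/2, -60]
R4 ← R4 − R3: [0, 0, 0, 0, 0]
The echelon form has 3 nonzero rows, and every pivot lies in the first 4 columns, so rank(B) = rank([B|b]) = 3.
The system is consistent.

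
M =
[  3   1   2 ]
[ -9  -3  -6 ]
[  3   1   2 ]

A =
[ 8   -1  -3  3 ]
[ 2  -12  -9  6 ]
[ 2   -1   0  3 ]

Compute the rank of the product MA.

1

First compute MA:
[[ 30, -17, -18,  21],
 [-90,  51,  54, -63],
 [ 30, -17, -18,  21]]
Now row reduce the product.
R2 ← R2 + (3)·R1: [0, 0, 0, 0]
R3 ← R3 − R1: [0, 0, 0, 0]
1 nonzero row, so rank(MA) = 1.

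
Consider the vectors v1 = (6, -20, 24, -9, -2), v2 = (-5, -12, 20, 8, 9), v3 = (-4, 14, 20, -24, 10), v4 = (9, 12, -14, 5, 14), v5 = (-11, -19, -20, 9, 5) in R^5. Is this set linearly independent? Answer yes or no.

yes

Form the matrix with these vectors as rows and row reduce.
R2 ← R2 + (5/6)·R1: [0, -86/3, 40, 1/2, 22/3]
R3 ← R3 + (2/3)·R1: [0, 2/3, 36, -30, 26/3]
R4 ← R4 − (3/2)·R1: [0, 42, -50, 37/2, 17]
R5 ← R5 + (11/6)·R1: [0, -167/3, 24, -15/2, 4/3]
R3 ← R3 + (1/43)·R2: [0, 0, 1588/43, -2579/86, 380/43]
R4 ← R4 + (63/43)·R2: [0, 0, 370/43, 827/43, 1193/43]
R5 ← R5 − (167/86)·R2: [0, 0, -2308/43, -1457/172, -555/43]
R4 ← R4 − (185/794)·R3: [0, 0, 0, 41637/1588, 10197/397]
R5 ← R5 + (577/397)·R3: [0, 0, 0, -82665/1588, -25/397]
R5 ← R5 + (27555/13879)·R4: [0, 0, 0, 0, 706880/13879]
5 nonzero rows, so the 5 vectors span a space of dimension 5.
Since 5 = 5, the vectors are linearly independent.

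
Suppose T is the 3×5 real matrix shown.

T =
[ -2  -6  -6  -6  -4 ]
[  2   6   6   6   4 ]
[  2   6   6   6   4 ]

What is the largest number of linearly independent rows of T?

Row reduce to echelon form.
R2 ← R2 + R1: [0, 0, 0, 0, 0]
R3 ← R3 + R1: [0, 0, 0, 0, 0]
Echelon form has 1 nonzero row, so rank(T) = 1.
The rank gives the maximum number of linearly independent rows: 1.

1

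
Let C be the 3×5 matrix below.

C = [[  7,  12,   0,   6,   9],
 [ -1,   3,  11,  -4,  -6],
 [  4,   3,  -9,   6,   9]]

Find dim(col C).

2

Row reduce to echelon form.
R2 ← R2 + (1/7)·R1: [0, 33/7, 11, -22/7, -33/7]
R3 ← R3 − (4/7)·R1: [0, -27/7, -9, 18/7, 27/7]
R3 ← R3 + (9/11)·R2: [0, 0, 0, 0, 0]
Echelon form has 2 nonzero rows, so rank(C) = 2.
The column space has dimension equal to the rank: 2.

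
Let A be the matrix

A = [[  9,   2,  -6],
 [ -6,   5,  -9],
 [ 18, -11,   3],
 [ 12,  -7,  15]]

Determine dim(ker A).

Row reduce to echelon form.
R2 ← R2 + (2/3)·R1: [0, 19/3, -13]
R3 ← R3 − (2)·R1: [0, -15, 15]
R4 ← R4 − (4/3)·R1: [0, -29/3, 23]
R3 ← R3 + (45/19)·R2: [0, 0, -300/19]
R4 ← R4 + (29/19)·R2: [0, 0, 60/19]
R4 ← R4 + (1/5)·R3: [0, 0, 0]
3 nonzero rows, so rank(A) = 3.
A has 3 columns; by rank–nullity, nullity = 3 − 3 = 0.

0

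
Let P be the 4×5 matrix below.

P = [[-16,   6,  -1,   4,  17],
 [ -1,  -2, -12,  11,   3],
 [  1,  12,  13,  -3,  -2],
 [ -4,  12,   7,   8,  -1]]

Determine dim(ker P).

Row reduce to echelon form.
R2 ← R2 − (1/16)·R1: [0, -19/8, -191/16, 43/4, 31/16]
R3 ← R3 + (1/16)·R1: [0, 99/8, 207/16, -11/4, -15/16]
R4 ← R4 − (1/4)·R1: [0, 21/2, 29/4, 7, -21/4]
R3 ← R3 + (99/19)·R2: [0, 0, -936/19, 1012/19, 174/19]
R4 ← R4 + (84/19)·R2: [0, 0, -865/19, 1036/19, 63/19]
R4 ← R4 − (865/936)·R3: [0, 0, 0, 1241/234, -803/156]
4 nonzero rows, so rank(P) = 4.
P has 5 columns; by rank–nullity, nullity = 5 − 4 = 1.

1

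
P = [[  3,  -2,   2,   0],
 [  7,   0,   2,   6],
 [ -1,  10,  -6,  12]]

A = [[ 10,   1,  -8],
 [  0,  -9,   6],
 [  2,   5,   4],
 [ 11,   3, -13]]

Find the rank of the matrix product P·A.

First compute PA:
[[ 34,  31, -28],
 [140,  35, -126],
 [110, -85, -112]]
Now row reduce the product.
R2 ← R2 − (70/17)·R1: [0, -1575/17, -182/17]
R3 ← R3 − (55/17)·R1: [0, -3150/17, -364/17]
R3 ← R3 − (2)·R2: [0, 0, 0]
2 nonzero rows, so rank(PA) = 2.

2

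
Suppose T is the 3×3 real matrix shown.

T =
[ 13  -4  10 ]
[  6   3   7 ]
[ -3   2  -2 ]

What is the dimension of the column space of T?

3

Row reduce to echelon form.
R2 ← R2 − (6/13)·R1: [0, 63/13, 31/13]
R3 ← R3 + (3/13)·R1: [0, 14/13, 4/13]
R3 ← R3 − (2/9)·R2: [0, 0, -2/9]
Echelon form has 3 nonzero rows, so rank(T) = 3.
The column space has dimension equal to the rank: 3.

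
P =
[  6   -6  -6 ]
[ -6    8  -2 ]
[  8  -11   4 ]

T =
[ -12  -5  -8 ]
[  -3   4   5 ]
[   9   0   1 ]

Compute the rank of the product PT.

2

First compute PT:
[[-108, -54, -84],
 [ 30,  62,  86],
 [-27, -84, -115]]
Now row reduce the product.
R2 ← R2 + (5/18)·R1: [0, 47, 188/3]
R3 ← R3 − (1/4)·R1: [0, -141/2, -94]
R3 ← R3 + (3/2)·R2: [0, 0, 0]
2 nonzero rows, so rank(PT) = 2.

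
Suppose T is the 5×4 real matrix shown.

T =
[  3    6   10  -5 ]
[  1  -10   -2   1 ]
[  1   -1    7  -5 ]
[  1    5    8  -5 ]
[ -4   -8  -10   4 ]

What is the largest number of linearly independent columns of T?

3

Row reduce to echelon form.
R2 ← R2 − (1/3)·R1: [0, -12, -16/3, 8/3]
R3 ← R3 − (1/3)·R1: [0, -3, 11/3, -10/3]
R4 ← R4 − (1/3)·R1: [0, 3, 14/3, -10/3]
R5 ← R5 + (4/3)·R1: [0, 0, 10/3, -8/3]
R3 ← R3 − (1/4)·R2: [0, 0, 5, -4]
R4 ← R4 + (1/4)·R2: [0, 0, 10/3, -8/3]
R4 ← R4 − (2/3)·R3: [0, 0, 0, 0]
R5 ← R5 − (2/3)·R3: [0, 0, 0, 0]
Echelon form has 3 nonzero rows, so rank(T) = 3.
The rank gives the maximum number of linearly independent columns: 3.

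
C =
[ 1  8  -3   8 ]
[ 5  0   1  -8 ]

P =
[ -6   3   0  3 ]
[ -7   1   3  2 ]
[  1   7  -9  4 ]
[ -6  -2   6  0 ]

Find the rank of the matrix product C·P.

2

First compute CP:
[[-113, -26,  99,   7],
 [ 19,  38, -57,  19]]
Now row reduce the product.
R2 ← R2 + (19/113)·R1: [0, 3800/113, -4560/113, 2280/113]
2 nonzero rows, so rank(CP) = 2.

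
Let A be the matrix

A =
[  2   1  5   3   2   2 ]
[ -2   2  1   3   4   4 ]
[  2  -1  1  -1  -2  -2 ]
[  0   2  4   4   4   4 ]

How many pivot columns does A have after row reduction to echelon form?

2

Row reduce to echelon form.
R2 ← R2 + R1: [0, 3, 6, 6, 6, 6]
R3 ← R3 − R1: [0, -2, -4, -4, -4, -4]
R3 ← R3 + (2/3)·R2: [0, 0, 0, 0, 0, 0]
R4 ← R4 − (2/3)·R2: [0, 0, 0, 0, 0, 0]
Echelon form has 2 nonzero rows, so rank(A) = 2.
Each nonzero row contributes one pivot column: 2 pivot columns.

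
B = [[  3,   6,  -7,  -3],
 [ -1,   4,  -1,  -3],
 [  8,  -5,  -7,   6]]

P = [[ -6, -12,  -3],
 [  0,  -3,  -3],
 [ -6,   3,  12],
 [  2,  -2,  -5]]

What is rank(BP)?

First compute BP:
[[ 18, -69, -96],
 [  6,   3,  -6],
 [  6, -114, -123]]
Now row reduce the product.
R2 ← R2 − (1/3)·R1: [0, 26, 26]
R3 ← R3 − (1/3)·R1: [0, -91, -91]
R3 ← R3 + (7/2)·R2: [0, 0, 0]
2 nonzero rows, so rank(BP) = 2.

2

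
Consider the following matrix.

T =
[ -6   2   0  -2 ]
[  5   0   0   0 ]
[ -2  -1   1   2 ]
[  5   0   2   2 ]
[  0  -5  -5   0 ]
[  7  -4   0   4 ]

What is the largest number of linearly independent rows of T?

3

Row reduce to echelon form.
R2 ← R2 + (5/6)·R1: [0, 5/3, 0, -5/3]
R3 ← R3 − (1/3)·R1: [0, -5/3, 1, 8/3]
R4 ← R4 + (5/6)·R1: [0, 5/3, 2, 1/3]
R6 ← R6 + (7/6)·R1: [0, -5/3, 0, 5/3]
R3 ← R3 + R2: [0, 0, 1, 1]
R4 ← R4 − R2: [0, 0, 2, 2]
R5 ← R5 + (3)·R2: [0, 0, -5, -5]
R6 ← R6 + R2: [0, 0, 0, 0]
R4 ← R4 − (2)·R3: [0, 0, 0, 0]
R5 ← R5 + (5)·R3: [0, 0, 0, 0]
Echelon form has 3 nonzero rows, so rank(T) = 3.
The rank gives the maximum number of linearly independent rows: 3.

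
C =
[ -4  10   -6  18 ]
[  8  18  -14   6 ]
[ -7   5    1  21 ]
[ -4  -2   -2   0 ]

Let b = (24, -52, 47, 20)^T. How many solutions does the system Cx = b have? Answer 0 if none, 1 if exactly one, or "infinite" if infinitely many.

infinite

Row reduce the augmented matrix [C | b].
R2 ← R2 + (2)·R1: [0, 38, -26, 42, -4]
R3 ← R3 − (7/4)·R1: [0, -25/2, 23/2, -21/2, 5]
R4 ← R4 − R1: [0, -12, 4, -18, -4]
R3 ← R3 + (25/76)·R2: [0, 0, 56/19, 63/19, 70/19]
R4 ← R4 + (6/19)·R2: [0, 0, -80/19, -90/19, -100/19]
R4 ← R4 + (10/7)·R3: [0, 0, 0, 0, 0]
The echelon form has 3 nonzero rows, and every pivot lies in the first 4 columns, so rank(C) = rank([C|b]) = 3.
The system is consistent.
rank = 3 < 4 unknowns, so there are infinitely many solutions.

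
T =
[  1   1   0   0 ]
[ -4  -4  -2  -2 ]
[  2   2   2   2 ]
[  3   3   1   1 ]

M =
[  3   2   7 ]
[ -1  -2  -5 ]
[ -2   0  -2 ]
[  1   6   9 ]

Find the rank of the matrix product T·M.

First compute TM:
[[  2,   0,   2],
 [ -6, -12, -22],
 [  2,  12,  18],
 [  5,   6,  13]]
Now row reduce the product.
R2 ← R2 + (3)·R1: [0, -12, -16]
R3 ← R3 − R1: [0, 12, 16]
R4 ← R4 − (5/2)·R1: [0, 6, 8]
R3 ← R3 + R2: [0, 0, 0]
R4 ← R4 + (1/2)·R2: [0, 0, 0]
2 nonzero rows, so rank(TM) = 2.

2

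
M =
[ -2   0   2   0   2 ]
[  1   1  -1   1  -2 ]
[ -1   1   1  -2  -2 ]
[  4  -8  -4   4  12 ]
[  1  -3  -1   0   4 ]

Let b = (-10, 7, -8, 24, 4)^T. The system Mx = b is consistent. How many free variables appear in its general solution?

Row reduce the augmented matrix [M | b].
R2 ← R2 + (1/2)·R1: [0, 1, 0, 1, -1, 2]
R3 ← R3 − (1/2)·R1: [0, 1, 0, -2, -3, -3]
R4 ← R4 + (2)·R1: [0, -8, 0, 4, 16, 4]
R5 ← R5 + (1/2)·R1: [0, -3, 0, 0, 5, -1]
R3 ← R3 − R2: [0, 0, 0, -3, -2, -5]
R4 ← R4 + (8)·R2: [0, 0, 0, 12, 8, 20]
R5 ← R5 + (3)·R2: [0, 0, 0, 3, 2, 5]
R4 ← R4 + (4)·R3: [0, 0, 0, 0, 0, 0]
R5 ← R5 + R3: [0, 0, 0, 0, 0, 0]
The echelon form has 3 nonzero rows, and every pivot lies in the first 5 columns, so rank(M) = rank([M|b]) = 3.
The system is consistent.
Free variables = (unknowns) − (rank) = 5 − 3 = 2.

2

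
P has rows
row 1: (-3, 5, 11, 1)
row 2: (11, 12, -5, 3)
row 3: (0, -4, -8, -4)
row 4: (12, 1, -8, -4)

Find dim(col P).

Row reduce to echelon form.
R2 ← R2 + (11/3)·R1: [0, 91/3, 106/3, 20/3]
R4 ← R4 + (4)·R1: [0, 21, 36, 0]
R3 ← R3 + (12/91)·R2: [0, 0, -304/91, -284/91]
R4 ← R4 − (9/13)·R2: [0, 0, 150/13, -60/13]
R4 ← R4 + (525/152)·R3: [0, 0, 0, -585/38]
Echelon form has 4 nonzero rows, so rank(P) = 4.
The column space has dimension equal to the rank: 4.

4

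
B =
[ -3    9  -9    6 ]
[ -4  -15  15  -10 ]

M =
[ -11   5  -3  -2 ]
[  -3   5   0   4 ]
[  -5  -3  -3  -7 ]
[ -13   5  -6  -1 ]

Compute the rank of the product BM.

First compute BM:
[[-27,  87,   0,  99],
 [144, -190,  27, -147]]
Now row reduce the product.
R2 ← R2 + (16/3)·R1: [0, 274, 27, 381]
2 nonzero rows, so rank(BM) = 2.

2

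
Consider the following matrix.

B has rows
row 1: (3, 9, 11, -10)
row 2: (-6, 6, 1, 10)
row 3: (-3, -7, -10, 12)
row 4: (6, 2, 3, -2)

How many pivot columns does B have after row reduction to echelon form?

Row reduce to echelon form.
R2 ← R2 + (2)·R1: [0, 24, 23, -10]
R3 ← R3 + R1: [0, 2, 1, 2]
R4 ← R4 − (2)·R1: [0, -16, -19, 18]
R3 ← R3 − (1/12)·R2: [0, 0, -11/12, 17/6]
R4 ← R4 + (2/3)·R2: [0, 0, -11/3, 34/3]
R4 ← R4 − (4)·R3: [0, 0, 0, 0]
Echelon form has 3 nonzero rows, so rank(B) = 3.
Each nonzero row contributes one pivot column: 3 pivot columns.

3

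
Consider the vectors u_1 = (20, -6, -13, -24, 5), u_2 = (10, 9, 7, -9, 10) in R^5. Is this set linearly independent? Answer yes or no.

yes

Form the matrix with these vectors as rows and row reduce.
R2 ← R2 − (1/2)·R1: [0, 12, 27/2, 3, 15/2]
2 nonzero rows, so the 2 vectors span a space of dimension 2.
Since 2 = 2, the vectors are linearly independent.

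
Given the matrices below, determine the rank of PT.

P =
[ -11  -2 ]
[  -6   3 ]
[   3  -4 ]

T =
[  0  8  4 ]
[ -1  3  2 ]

First compute PT:
[[  2, -94, -48],
 [ -3, -39, -18],
 [  4,  12,   4]]
Now row reduce the product.
R2 ← R2 + (3/2)·R1: [0, -180, -90]
R3 ← R3 − (2)·R1: [0, 200, 100]
R3 ← R3 + (10/9)·R2: [0, 0, 0]
2 nonzero rows, so rank(PT) = 2.

2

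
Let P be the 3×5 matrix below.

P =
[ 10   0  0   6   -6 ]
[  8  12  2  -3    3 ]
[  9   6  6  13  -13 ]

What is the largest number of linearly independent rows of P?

Row reduce to echelon form.
R2 ← R2 − (4/5)·R1: [0, 12, 2, -39/5, 39/5]
R3 ← R3 − (9/10)·R1: [0, 6, 6, 38/5, -38/5]
R3 ← R3 − (1/2)·R2: [0, 0, 5, 23/2, -23/2]
Echelon form has 3 nonzero rows, so rank(P) = 3.
The rank gives the maximum number of linearly independent rows: 3.

3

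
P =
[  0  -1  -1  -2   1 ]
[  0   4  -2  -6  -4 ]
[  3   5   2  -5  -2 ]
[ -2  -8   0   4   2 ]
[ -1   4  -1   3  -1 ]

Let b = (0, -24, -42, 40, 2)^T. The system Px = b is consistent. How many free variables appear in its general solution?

1

Row reduce the augmented matrix [P | b].
Swap R1 ↔ R3
R4 ← R4 + (2/3)·R1: [0, -14/3, 4/3, 2/3, 2/3, 12]
R5 ← R5 + (1/3)·R1: [0, 17/3, -1/3, 4/3, -5/3, -12]
R3 ← R3 + (1/4)·R2: [0, 0, -3/2, -7/2, 0, -6]
R4 ← R4 + (7/6)·R2: [0, 0, -1, -19/3, -4, -16]
R5 ← R5 − (17/12)·R2: [0, 0, 5/2, 59/6, 4, 22]
R4 ← R4 − (2/3)·R3: [0, 0, 0, -4, -4, -12]
R5 ← R5 + (5/3)·R3: [0, 0, 0, 4, 4, 12]
R5 ← R5 + R4: [0, 0, 0, 0, 0, 0]
The echelon form has 4 nonzero rows, and every pivot lies in the first 5 columns, so rank(P) = rank([P|b]) = 4.
The system is consistent.
Free variables = (unknowns) − (rank) = 5 − 4 = 1.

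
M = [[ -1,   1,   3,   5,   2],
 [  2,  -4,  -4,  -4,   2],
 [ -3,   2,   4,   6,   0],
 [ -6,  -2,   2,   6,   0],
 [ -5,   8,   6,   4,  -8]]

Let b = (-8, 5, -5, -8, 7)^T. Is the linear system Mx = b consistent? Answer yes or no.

no

Row reduce the augmented matrix [M | b].
R2 ← R2 + (2)·R1: [0, -2, 2, 6, 6, -11]
R3 ← R3 − (3)·R1: [0, -1, -5, -9, -6, 19]
R4 ← R4 − (6)·R1: [0, -8, -16, -24, -12, 40]
R5 ← R5 − (5)·R1: [0, 3, -9, -21, -18, 47]
R3 ← R3 − (1/2)·R2: [0, 0, -6, -12, -9, 49/2]
R4 ← R4 − (4)·R2: [0, 0, -24, -48, -36, 84]
R5 ← R5 + (3/2)·R2: [0, 0, -6, -12, -9, 61/2]
R4 ← R4 − (4)·R3: [0, 0, 0, 0, 0, -14]
R5 ← R5 − R3: [0, 0, 0, 0, 0, 6]
R5 ← R5 + (3/7)·R4: [0, 0, 0, 0, 0, 0]
The echelon form has 4 nonzero rows; the last pivot sits in the augmented column, so rank(M) = 3 but rank([M|b]) = 4.
Since the ranks differ, the system is inconsistent.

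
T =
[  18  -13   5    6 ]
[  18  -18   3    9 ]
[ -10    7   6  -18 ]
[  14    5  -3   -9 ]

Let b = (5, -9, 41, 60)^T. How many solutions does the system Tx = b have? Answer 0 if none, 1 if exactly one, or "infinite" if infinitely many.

Row reduce the augmented matrix [T | b].
R2 ← R2 − R1: [0, -5, -2, 3, -14]
R3 ← R3 + (5/9)·R1: [0, -2/9, 79/9, -44/3, 394/9]
R4 ← R4 − (7/9)·R1: [0, 136/9, -62/9, -41/3, 505/9]
R3 ← R3 − (2/45)·R2: [0, 0, 133/15, -74/5, 222/5]
R4 ← R4 + (136/45)·R2: [0, 0, -194/15, -23/5, 69/5]
R4 ← R4 + (194/133)·R3: [0, 0, 0, -3483/133, 10449/133]
The echelon form has 4 nonzero rows, and every pivot lies in the first 4 columns, so rank(T) = rank([T|b]) = 4.
The system is consistent.
rank = 4 = number of unknowns, so the solution is unique.

1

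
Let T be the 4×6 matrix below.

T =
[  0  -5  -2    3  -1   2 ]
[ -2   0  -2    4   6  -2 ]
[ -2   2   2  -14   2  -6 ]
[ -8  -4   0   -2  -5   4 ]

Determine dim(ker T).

Row reduce to echelon form.
Swap R1 ↔ R2
R3 ← R3 − R1: [0, 2, 4, -18, -4, -4]
R4 ← R4 − (4)·R1: [0, -4, 8, -18, -29, 12]
R3 ← R3 + (2/5)·R2: [0, 0, 16/5, -84/5, -22/5, -16/5]
R4 ← R4 − (4/5)·R2: [0, 0, 48/5, -102/5, -141/5, 52/5]
R4 ← R4 − (3)·R3: [0, 0, 0, 30, -15, 20]
4 nonzero rows, so rank(T) = 4.
T has 6 columns; by rank–nullity, nullity = 6 − 4 = 2.

2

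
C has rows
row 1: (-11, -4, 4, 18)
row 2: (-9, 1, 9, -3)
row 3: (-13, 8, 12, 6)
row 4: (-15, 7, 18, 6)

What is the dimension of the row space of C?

Row reduce to echelon form.
R2 ← R2 − (9/11)·R1: [0, 47/11, 63/11, -195/11]
R3 ← R3 − (13/11)·R1: [0, 140/11, 80/11, -168/11]
R4 ← R4 − (15/11)·R1: [0, 137/11, 138/11, -204/11]
R3 ← R3 − (140/47)·R2: [0, 0, -460/47, 1764/47]
R4 ← R4 − (137/47)·R2: [0, 0, -195/47, 1557/47]
R4 ← R4 − (39/92)·R3: [0, 0, 0, 396/23]
Echelon form has 4 nonzero rows, so rank(C) = 4.
The row space has dimension equal to the rank: 4.

4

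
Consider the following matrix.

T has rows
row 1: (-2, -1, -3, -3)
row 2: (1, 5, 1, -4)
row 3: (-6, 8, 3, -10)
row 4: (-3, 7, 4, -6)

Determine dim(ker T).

Row reduce to echelon form.
R2 ← R2 + (1/2)·R1: [0, 9/2, -1/2, -11/2]
R3 ← R3 − (3)·R1: [0, 11, 12, -1]
R4 ← R4 − (3/2)·R1: [0, 17/2, 17/2, -3/2]
R3 ← R3 − (22/9)·R2: [0, 0, 119/9, 112/9]
R4 ← R4 − (17/9)·R2: [0, 0, 85/9, 80/9]
R4 ← R4 − (5/7)·R3: [0, 0, 0, 0]
3 nonzero rows, so rank(T) = 3.
T has 4 columns; by rank–nullity, nullity = 4 − 3 = 1.

1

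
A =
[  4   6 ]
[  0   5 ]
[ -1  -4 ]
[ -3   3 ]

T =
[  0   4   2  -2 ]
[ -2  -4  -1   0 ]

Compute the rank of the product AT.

First compute AT:
[[-12,  -8,   2,  -8],
 [-10, -20,  -5,   0],
 [  8,  12,   2,   2],
 [ -6, -24,  -9,   6]]
Now row reduce the product.
R2 ← R2 − (5/6)·R1: [0, -40/3, -20/3, 20/3]
R3 ← R3 + (2/3)·R1: [0, 20/3, 10/3, -10/3]
R4 ← R4 − (1/2)·R1: [0, -20, -10, 10]
R3 ← R3 + (1/2)·R2: [0, 0, 0, 0]
R4 ← R4 − (3/2)·R2: [0, 0, 0, 0]
2 nonzero rows, so rank(AT) = 2.

2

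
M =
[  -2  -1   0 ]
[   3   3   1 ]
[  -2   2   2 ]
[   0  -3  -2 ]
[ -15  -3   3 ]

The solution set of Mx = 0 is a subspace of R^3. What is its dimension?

Row reduce to echelon form.
R2 ← R2 + (3/2)·R1: [0, 3/2, 1]
R3 ← R3 − R1: [0, 3, 2]
R5 ← R5 − (15/2)·R1: [0, 9/2, 3]
R3 ← R3 − (2)·R2: [0, 0, 0]
R4 ← R4 + (2)·R2: [0, 0, 0]
R5 ← R5 − (3)·R2: [0, 0, 0]
2 nonzero rows, so rank(M) = 2.
M has 3 columns; by rank–nullity, nullity = 3 − 2 = 1.

1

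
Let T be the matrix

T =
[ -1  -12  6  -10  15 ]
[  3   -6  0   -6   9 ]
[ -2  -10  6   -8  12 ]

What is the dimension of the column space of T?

2

Row reduce to echelon form.
R2 ← R2 + (3)·R1: [0, -42, 18, -36, 54]
R3 ← R3 − (2)·R1: [0, 14, -6, 12, -18]
R3 ← R3 + (1/3)·R2: [0, 0, 0, 0, 0]
Echelon form has 2 nonzero rows, so rank(T) = 2.
The column space has dimension equal to the rank: 2.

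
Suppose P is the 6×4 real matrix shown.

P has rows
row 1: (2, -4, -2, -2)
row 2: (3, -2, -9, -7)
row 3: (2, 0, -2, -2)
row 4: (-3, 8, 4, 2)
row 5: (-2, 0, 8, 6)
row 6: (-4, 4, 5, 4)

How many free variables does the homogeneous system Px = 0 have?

0

Row reduce to echelon form.
R2 ← R2 − (3/2)·R1: [0, 4, -6, -4]
R3 ← R3 − R1: [0, 4, 0, 0]
R4 ← R4 + (3/2)·R1: [0, 2, 1, -1]
R5 ← R5 + R1: [0, -4, 6, 4]
R6 ← R6 + (2)·R1: [0, -4, 1, 0]
R3 ← R3 − R2: [0, 0, 6, 4]
R4 ← R4 − (1/2)·R2: [0, 0, 4, 1]
R5 ← R5 + R2: [0, 0, 0, 0]
R6 ← R6 + R2: [0, 0, -5, -4]
R4 ← R4 − (2/3)·R3: [0, 0, 0, -5/3]
R6 ← R6 + (5/6)·R3: [0, 0, 0, -2/3]
R6 ← R6 − (2/5)·R4: [0, 0, 0, 0]
4 nonzero rows, so rank(P) = 4.
P has 4 columns; by rank–nullity, nullity = 4 − 4 = 0.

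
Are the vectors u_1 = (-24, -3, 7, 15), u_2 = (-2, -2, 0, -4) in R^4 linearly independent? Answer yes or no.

yes

Form the matrix with these vectors as rows and row reduce.
R2 ← R2 − (1/12)·R1: [0, -7/4, -7/12, -21/4]
2 nonzero rows, so the 2 vectors span a space of dimension 2.
Since 2 = 2, the vectors are linearly independent.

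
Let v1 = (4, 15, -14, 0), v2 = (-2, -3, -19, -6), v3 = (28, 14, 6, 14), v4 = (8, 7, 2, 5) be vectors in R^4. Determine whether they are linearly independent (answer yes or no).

yes

Form the matrix with these vectors as rows and row reduce.
R2 ← R2 + (1/2)·R1: [0, 9/2, -26, -6]
R3 ← R3 − (7)·R1: [0, -91, 104, 14]
R4 ← R4 − (2)·R1: [0, -23, 30, 5]
R3 ← R3 + (182/9)·R2: [0, 0, -3796/9, -322/3]
R4 ← R4 + (46/9)·R2: [0, 0, -926/9, -77/3]
R4 ← R4 − (463/1898)·R3: [0, 0, 0, 490/949]
4 nonzero rows, so the 4 vectors span a space of dimension 4.
Since 4 = 4, the vectors are linearly independent.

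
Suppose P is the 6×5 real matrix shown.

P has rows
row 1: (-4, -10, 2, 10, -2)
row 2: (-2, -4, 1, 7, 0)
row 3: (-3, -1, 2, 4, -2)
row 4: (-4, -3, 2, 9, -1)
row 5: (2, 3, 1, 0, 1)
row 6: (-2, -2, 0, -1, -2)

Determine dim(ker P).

1

Row reduce to echelon form.
R2 ← R2 − (1/2)·R1: [0, 1, 0, 2, 1]
R3 ← R3 − (3/4)·R1: [0, 13/2, 1/2, -7/2, -1/2]
R4 ← R4 − R1: [0, 7, 0, -1, 1]
R5 ← R5 + (1/2)·R1: [0, -2, 2, 5, 0]
R6 ← R6 − (1/2)·R1: [0, 3, -1, -6, -1]
R3 ← R3 − (13/2)·R2: [0, 0, 1/2, -33/2, -7]
R4 ← R4 − (7)·R2: [0, 0, 0, -15, -6]
R5 ← R5 + (2)·R2: [0, 0, 2, 9, 2]
R6 ← R6 − (3)·R2: [0, 0, -1, -12, -4]
R5 ← R5 − (4)·R3: [0, 0, 0, 75, 30]
R6 ← R6 + (2)·R3: [0, 0, 0, -45, -18]
R5 ← R5 + (5)·R4: [0, 0, 0, 0, 0]
R6 ← R6 − (3)·R4: [0, 0, 0, 0, 0]
4 nonzero rows, so rank(P) = 4.
P has 5 columns; by rank–nullity, nullity = 5 − 4 = 1.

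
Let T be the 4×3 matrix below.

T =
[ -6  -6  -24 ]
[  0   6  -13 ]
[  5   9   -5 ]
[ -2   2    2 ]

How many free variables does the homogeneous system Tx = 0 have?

Row reduce to echelon form.
R3 ← R3 + (5/6)·R1: [0, 4, -25]
R4 ← R4 − (1/3)·R1: [0, 4, 10]
R3 ← R3 − (2/3)·R2: [0, 0, -49/3]
R4 ← R4 − (2/3)·R2: [0, 0, 56/3]
R4 ← R4 + (8/7)·R3: [0, 0, 0]
3 nonzero rows, so rank(T) = 3.
T has 3 columns; by rank–nullity, nullity = 3 − 3 = 0.

0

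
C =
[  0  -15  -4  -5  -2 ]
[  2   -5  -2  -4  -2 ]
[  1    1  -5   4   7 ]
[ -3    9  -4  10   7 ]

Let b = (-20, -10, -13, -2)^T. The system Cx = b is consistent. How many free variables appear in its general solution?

1

Row reduce the augmented matrix [C | b].
Swap R1 ↔ R2
R3 ← R3 − (1/2)·R1: [0, 7/2, -4, 6, 8, -8]
R4 ← R4 + (3/2)·R1: [0, 3/2, -7, 4, 4, -17]
R3 ← R3 + (7/30)·R2: [0, 0, -74/15, 29/6, 113/15, -38/3]
R4 ← R4 + (1/10)·R2: [0, 0, -37/5, 7/2, 19/5, -19]
R4 ← R4 − (3/2)·R3: [0, 0, 0, -15/4, -15/2, 0]
The echelon form has 4 nonzero rows, and every pivot lies in the first 5 columns, so rank(C) = rank([C|b]) = 4.
The system is consistent.
Free variables = (unknowns) − (rank) = 5 − 4 = 1.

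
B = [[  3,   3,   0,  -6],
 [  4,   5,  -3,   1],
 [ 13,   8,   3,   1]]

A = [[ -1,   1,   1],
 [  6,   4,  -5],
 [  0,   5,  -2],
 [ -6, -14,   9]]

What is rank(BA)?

First compute BA:
[[ 51,  99, -66],
 [ 20,  -5,  -6],
 [ 29,  46, -24]]
Now row reduce the product.
R2 ← R2 − (20/51)·R1: [0, -745/17, 338/17]
R3 ← R3 − (29/51)·R1: [0, -175/17, 230/17]
R3 ← R3 − (35/149)·R2: [0, 0, 1320/149]
3 nonzero rows, so rank(BA) = 3.

3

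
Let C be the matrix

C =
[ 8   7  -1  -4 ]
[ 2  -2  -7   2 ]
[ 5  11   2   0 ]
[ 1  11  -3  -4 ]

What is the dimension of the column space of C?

Row reduce to echelon form.
R2 ← R2 − (1/4)·R1: [0, -15/4, -27/4, 3]
R3 ← R3 − (5/8)·R1: [0, 53/8, 21/8, 5/2]
R4 ← R4 − (1/8)·R1: [0, 81/8, -23/8, -7/2]
R3 ← R3 + (53/30)·R2: [0, 0, -93/10, 39/5]
R4 ← R4 + (27/10)·R2: [0, 0, -211/10, 23/5]
R4 ← R4 − (211/93)·R3: [0, 0, 0, -406/31]
Echelon form has 4 nonzero rows, so rank(C) = 4.
The column space has dimension equal to the rank: 4.

4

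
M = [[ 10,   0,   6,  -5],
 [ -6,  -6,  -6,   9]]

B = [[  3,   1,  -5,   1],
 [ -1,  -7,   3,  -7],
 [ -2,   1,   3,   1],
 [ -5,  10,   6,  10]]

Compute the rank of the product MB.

2

First compute MB:
[[ 43, -34, -62, -34],
 [-45, 120,  48, 120]]
Now row reduce the product.
R2 ← R2 + (45/43)·R1: [0, 3630/43, -726/43, 3630/43]
2 nonzero rows, so rank(MB) = 2.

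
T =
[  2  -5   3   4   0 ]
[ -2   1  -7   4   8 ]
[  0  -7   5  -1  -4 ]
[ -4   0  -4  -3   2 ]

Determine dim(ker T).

2

Row reduce to echelon form.
R2 ← R2 + R1: [0, -4, -4, 8, 8]
R4 ← R4 + (2)·R1: [0, -10, 2, 5, 2]
R3 ← R3 − (7/4)·R2: [0, 0, 12, -15, -18]
R4 ← R4 − (5/2)·R2: [0, 0, 12, -15, -18]
R4 ← R4 − R3: [0, 0, 0, 0, 0]
3 nonzero rows, so rank(T) = 3.
T has 5 columns; by rank–nullity, nullity = 5 − 3 = 2.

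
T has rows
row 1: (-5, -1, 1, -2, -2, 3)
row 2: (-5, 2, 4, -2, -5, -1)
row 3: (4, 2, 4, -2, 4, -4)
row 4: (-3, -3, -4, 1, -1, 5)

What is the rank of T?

3

Row reduce to echelon form.
R2 ← R2 − R1: [0, 3, 3, 0, -3, -4]
R3 ← R3 + (4/5)·R1: [0, 6/5, 24/5, -18/5, 12/5, -8/5]
R4 ← R4 − (3/5)·R1: [0, -12/5, -23/5, 11/5, 1/5, 16/5]
R3 ← R3 − (2/5)·R2: [0, 0, 18/5, -18/5, 18/5, 0]
R4 ← R4 + (4/5)·R2: [0, 0, -11/5, 11/5, -11/5, 0]
R4 ← R4 + (11/18)·R3: [0, 0, 0, 0, 0, 0]
Echelon form has 3 nonzero rows, so rank(T) = 3.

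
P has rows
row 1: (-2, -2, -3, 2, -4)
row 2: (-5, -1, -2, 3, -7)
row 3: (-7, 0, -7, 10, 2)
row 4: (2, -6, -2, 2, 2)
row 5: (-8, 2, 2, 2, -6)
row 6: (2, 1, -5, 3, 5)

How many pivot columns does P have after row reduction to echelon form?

5

Row reduce to echelon form.
R2 ← R2 − (5/2)·R1: [0, 4, 11/2, -2, 3]
R3 ← R3 − (7/2)·R1: [0, 7, 7/2, 3, 16]
R4 ← R4 + R1: [0, -8, -5, 4, -2]
R5 ← R5 − (4)·R1: [0, 10, 14, -6, 10]
R6 ← R6 + R1: [0, -1, -8, 5, 1]
R3 ← R3 − (7/4)·R2: [0, 0, -49/8, 13/2, 43/4]
R4 ← R4 + (2)·R2: [0, 0, 6, 0, 4]
R5 ← R5 − (5/2)·R2: [0, 0, 1/4, -1, 5/2]
R6 ← R6 + (1/4)·R2: [0, 0, -53/8, 9/2, 7/4]
R4 ← R4 + (48/49)·R3: [0, 0, 0, 312/49, 712/49]
R5 ← R5 + (2/49)·R3: [0, 0, 0, -36/49, 144/49]
R6 ← R6 − (53/49)·R3: [0, 0, 0, -124/49, -484/49]
R5 ← R5 + (3/26)·R4: [0, 0, 0, 0, 60/13]
R6 ← R6 + (31/78)·R4: [0, 0, 0, 0, -160/39]
R6 ← R6 + (8/9)·R5: [0, 0, 0, 0, 0]
Echelon form has 5 nonzero rows, so rank(P) = 5.
Each nonzero row contributes one pivot column: 5 pivot columns.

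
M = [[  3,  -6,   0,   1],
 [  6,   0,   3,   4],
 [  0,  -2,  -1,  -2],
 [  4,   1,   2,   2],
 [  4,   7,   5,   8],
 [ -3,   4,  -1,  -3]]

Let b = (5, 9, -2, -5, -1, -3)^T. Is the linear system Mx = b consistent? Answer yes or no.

no

Row reduce the augmented matrix [M | b].
R2 ← R2 − (2)·R1: [0, 12, 3, 2, -1]
R4 ← R4 − (4/3)·R1: [0, 9, 2, 2/3, -35/3]
R5 ← R5 − (4/3)·R1: [0, 15, 5, 20/3, -23/3]
R6 ← R6 + R1: [0, -2, -1, -2, 2]
R3 ← R3 + (1/6)·R2: [0, 0, -1/2, -5/3, -13/6]
R4 ← R4 − (3/4)·R2: [0, 0, -1/4, -5/6, -131/12]
R5 ← R5 − (5/4)·R2: [0, 0, 5/4, 25/6, -77/12]
R6 ← R6 + (1/6)·R2: [0, 0, -1/2, -5/3, 11/6]
R4 ← R4 − (1/2)·R3: [0, 0, 0, 0, -59/6]
R5 ← R5 + (5/2)·R3: [0, 0, 0, 0, -71/6]
R6 ← R6 − R3: [0, 0, 0, 0, 4]
R5 ← R5 − (71/59)·R4: [0, 0, 0, 0, 0]
R6 ← R6 + (24/59)·R4: [0, 0, 0, 0, 0]
The echelon form has 4 nonzero rows; the last pivot sits in the augmented column, so rank(M) = 3 but rank([M|b]) = 4.
Since the ranks differ, the system is inconsistent.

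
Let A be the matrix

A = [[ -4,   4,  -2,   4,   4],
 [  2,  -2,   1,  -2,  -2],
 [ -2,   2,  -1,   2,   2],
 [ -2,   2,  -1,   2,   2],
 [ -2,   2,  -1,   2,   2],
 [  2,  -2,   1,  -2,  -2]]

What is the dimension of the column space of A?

1

Row reduce to echelon form.
R2 ← R2 + (1/2)·R1: [0, 0, 0, 0, 0]
R3 ← R3 − (1/2)·R1: [0, 0, 0, 0, 0]
R4 ← R4 − (1/2)·R1: [0, 0, 0, 0, 0]
R5 ← R5 − (1/2)·R1: [0, 0, 0, 0, 0]
R6 ← R6 + (1/2)·R1: [0, 0, 0, 0, 0]
Echelon form has 1 nonzero row, so rank(A) = 1.
The column space has dimension equal to the rank: 1.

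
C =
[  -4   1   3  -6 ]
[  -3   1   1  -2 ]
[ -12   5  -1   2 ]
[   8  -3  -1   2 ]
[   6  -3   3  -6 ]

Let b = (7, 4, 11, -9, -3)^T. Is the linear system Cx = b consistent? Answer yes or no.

yes

Row reduce the augmented matrix [C | b].
R2 ← R2 − (3/4)·R1: [0, 1/4, -5/4, 5/2, -5/4]
R3 ← R3 − (3)·R1: [0, 2, -10, 20, -10]
R4 ← R4 + (2)·R1: [0, -1, 5, -10, 5]
R5 ← R5 + (3/2)·R1: [0, -3/2, 15/2, -15, 15/2]
R3 ← R3 − (8)·R2: [0, 0, 0, 0, 0]
R4 ← R4 + (4)·R2: [0, 0, 0, 0, 0]
R5 ← R5 + (6)·R2: [0, 0, 0, 0, 0]
The echelon form has 2 nonzero rows, and every pivot lies in the first 4 columns, so rank(C) = rank([C|b]) = 2.
The system is consistent.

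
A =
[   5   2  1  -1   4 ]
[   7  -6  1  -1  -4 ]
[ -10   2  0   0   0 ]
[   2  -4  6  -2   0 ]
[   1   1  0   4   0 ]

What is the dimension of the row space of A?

4

Row reduce to echelon form.
R2 ← R2 − (7/5)·R1: [0, -44/5, -2/5, 2/5, -48/5]
R3 ← R3 + (2)·R1: [0, 6, 2, -2, 8]
R4 ← R4 − (2/5)·R1: [0, -24/5, 28/5, -8/5, -8/5]
R5 ← R5 − (1/5)·R1: [0, 3/5, -1/5, 21/5, -4/5]
R3 ← R3 + (15/22)·R2: [0, 0, 19/11, -19/11, 16/11]
R4 ← R4 − (6/11)·R2: [0, 0, 64/11, -20/11, 40/11]
R5 ← R5 + (3/44)·R2: [0, 0, -5/22, 93/22, -16/11]
R4 ← R4 − (64/19)·R3: [0, 0, 0, 4, -24/19]
R5 ← R5 + (5/38)·R3: [0, 0, 0, 4, -24/19]
R5 ← R5 − R4: [0, 0, 0, 0, 0]
Echelon form has 4 nonzero rows, so rank(A) = 4.
The row space has dimension equal to the rank: 4.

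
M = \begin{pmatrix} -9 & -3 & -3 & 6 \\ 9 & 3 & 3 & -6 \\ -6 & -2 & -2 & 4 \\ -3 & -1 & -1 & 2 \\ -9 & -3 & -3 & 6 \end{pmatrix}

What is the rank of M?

Row reduce to echelon form.
R2 ← R2 + R1: [0, 0, 0, 0]
R3 ← R3 − (2/3)·R1: [0, 0, 0, 0]
R4 ← R4 − (1/3)·R1: [0, 0, 0, 0]
R5 ← R5 − R1: [0, 0, 0, 0]
Echelon form has 1 nonzero row, so rank(M) = 1.

1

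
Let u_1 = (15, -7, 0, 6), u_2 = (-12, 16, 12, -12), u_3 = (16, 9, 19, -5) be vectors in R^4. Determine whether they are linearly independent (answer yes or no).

no

Form the matrix with these vectors as rows and row reduce.
R2 ← R2 + (4/5)·R1: [0, 52/5, 12, -36/5]
R3 ← R3 − (16/15)·R1: [0, 247/15, 19, -57/5]
R3 ← R3 − (19/12)·R2: [0, 0, 0, 0]
2 nonzero rows, so the 3 vectors span a space of dimension 2.
Since 2 < 3, the vectors are linearly dependent.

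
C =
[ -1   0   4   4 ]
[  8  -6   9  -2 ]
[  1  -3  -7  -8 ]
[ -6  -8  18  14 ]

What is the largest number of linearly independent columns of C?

Row reduce to echelon form.
R2 ← R2 + (8)·R1: [0, -6, 41, 30]
R3 ← R3 + R1: [0, -3, -3, -4]
R4 ← R4 − (6)·R1: [0, -8, -6, -10]
R3 ← R3 − (1/2)·R2: [0, 0, -47/2, -19]
R4 ← R4 − (4/3)·R2: [0, 0, -182/3, -50]
R4 ← R4 − (364/141)·R3: [0, 0, 0, -134/141]
Echelon form has 4 nonzero rows, so rank(C) = 4.
The rank gives the maximum number of linearly independent columns: 4.

4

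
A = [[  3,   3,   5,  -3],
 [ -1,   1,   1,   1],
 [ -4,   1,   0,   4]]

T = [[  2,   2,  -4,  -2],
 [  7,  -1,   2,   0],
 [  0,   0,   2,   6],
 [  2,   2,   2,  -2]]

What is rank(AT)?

First compute AT:
[[ 21,  -3,  -2,  30],
 [  7,  -1,  10,   6],
 [  7,  -1,  26,   0]]
Now row reduce the product.
R2 ← R2 − (1/3)·R1: [0, 0, 32/3, -4]
R3 ← R3 − (1/3)·R1: [0, 0, 80/3, -10]
R3 ← R3 − (5/2)·R2: [0, 0, 0, 0]
2 nonzero rows, so rank(AT) = 2.

2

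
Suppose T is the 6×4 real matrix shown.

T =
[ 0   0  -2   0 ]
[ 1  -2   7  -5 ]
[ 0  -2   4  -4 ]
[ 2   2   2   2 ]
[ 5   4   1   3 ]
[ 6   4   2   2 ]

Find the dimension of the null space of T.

Row reduce to echelon form.
Swap R1 ↔ R2
R4 ← R4 − (2)·R1: [0, 6, -12, 12]
R5 ← R5 − (5)·R1: [0, 14, -34, 28]
R6 ← R6 − (6)·R1: [0, 16, -40, 32]
Swap R2 ↔ R3
R4 ← R4 + (3)·R2: [0, 0, 0, 0]
R5 ← R5 + (7)·R2: [0, 0, -6, 0]
R6 ← R6 + (8)·R2: [0, 0, -8, 0]
R5 ← R5 − (3)·R3: [0, 0, 0, 0]
R6 ← R6 − (4)·R3: [0, 0, 0, 0]
3 nonzero rows, so rank(T) = 3.
T has 4 columns; by rank–nullity, nullity = 4 − 3 = 1.

1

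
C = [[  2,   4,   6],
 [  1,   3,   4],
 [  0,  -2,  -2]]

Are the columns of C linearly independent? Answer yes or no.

no

Row reduce C to echelon form.
R2 ← R2 − (1/2)·R1: [0, 1, 1]
R3 ← R3 + (2)·R2: [0, 0, 0]
2 pivots among 3 columns.
Only 2 < 3 pivot columns, so the columns are linearly dependent.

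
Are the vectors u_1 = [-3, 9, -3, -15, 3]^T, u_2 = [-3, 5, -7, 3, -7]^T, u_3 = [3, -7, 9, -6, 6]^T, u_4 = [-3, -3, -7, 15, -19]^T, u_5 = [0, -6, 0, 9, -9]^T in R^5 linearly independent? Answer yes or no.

no

Form the matrix with these vectors as rows and row reduce.
R2 ← R2 − R1: [0, -4, -4, 18, -10]
R3 ← R3 + R1: [0, 2, 6, -21, 9]
R4 ← R4 − R1: [0, -12, -4, 30, -22]
R3 ← R3 + (1/2)·R2: [0, 0, 4, -12, 4]
R4 ← R4 − (3)·R2: [0, 0, 8, -24, 8]
R5 ← R5 − (3/2)·R2: [0, 0, 6, -18, 6]
R4 ← R4 − (2)·R3: [0, 0, 0, 0, 0]
R5 ← R5 − (3/2)·R3: [0, 0, 0, 0, 0]
3 nonzero rows, so the 5 vectors span a space of dimension 3.
Since 3 < 5, the vectors are linearly dependent.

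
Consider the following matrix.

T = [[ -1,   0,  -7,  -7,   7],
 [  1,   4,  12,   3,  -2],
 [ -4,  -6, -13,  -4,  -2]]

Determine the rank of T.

3

Row reduce to echelon form.
R2 ← R2 + R1: [0, 4, 5, -4, 5]
R3 ← R3 − (4)·R1: [0, -6, 15, 24, -30]
R3 ← R3 + (3/2)·R2: [0, 0, 45/2, 18, -45/2]
Echelon form has 3 nonzero rows, so rank(T) = 3.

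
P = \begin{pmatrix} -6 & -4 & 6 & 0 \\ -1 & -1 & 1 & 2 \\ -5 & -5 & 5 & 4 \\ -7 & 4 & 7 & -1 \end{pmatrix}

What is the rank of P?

3

Row reduce to echelon form.
R2 ← R2 − (1/6)·R1: [0, -1/3, 0, 2]
R3 ← R3 − (5/6)·R1: [0, -5/3, 0, 4]
R4 ← R4 − (7/6)·R1: [0, 26/3, 0, -1]
R3 ← R3 − (5)·R2: [0, 0, 0, -6]
R4 ← R4 + (26)·R2: [0, 0, 0, 51]
R4 ← R4 + (17/2)·R3: [0, 0, 0, 0]
Echelon form has 3 nonzero rows, so rank(P) = 3.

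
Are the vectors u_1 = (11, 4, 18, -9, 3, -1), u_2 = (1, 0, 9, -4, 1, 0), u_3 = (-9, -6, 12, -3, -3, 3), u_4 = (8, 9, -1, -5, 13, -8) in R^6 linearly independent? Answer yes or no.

Form the matrix with these vectors as rows and row reduce.
R2 ← R2 − (1/11)·R1: [0, -4/11, 81/11, -35/11, 8/11, 1/11]
R3 ← R3 + (9/11)·R1: [0, -30/11, 294/11, -114/11, -6/11, 24/11]
R4 ← R4 − (8/11)·R1: [0, 67/11, -155/11, 17/11, 119/11, -80/11]
R3 ← R3 − (15/2)·R2: [0, 0, -57/2, 27/2, -6, 3/2]
R4 ← R4 + (67/4)·R2: [0, 0, 437/4, -207/4, 23, -23/4]
R4 ← R4 + (23/6)·R3: [0, 0, 0, 0, 0, 0]
3 nonzero rows, so the 4 vectors span a space of dimension 3.
Since 3 < 4, the vectors are linearly dependent.

no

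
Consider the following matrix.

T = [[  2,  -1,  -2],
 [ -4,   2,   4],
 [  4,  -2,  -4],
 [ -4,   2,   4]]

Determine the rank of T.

1

Row reduce to echelon form.
R2 ← R2 + (2)·R1: [0, 0, 0]
R3 ← R3 − (2)·R1: [0, 0, 0]
R4 ← R4 + (2)·R1: [0, 0, 0]
Echelon form has 1 nonzero row, so rank(T) = 1.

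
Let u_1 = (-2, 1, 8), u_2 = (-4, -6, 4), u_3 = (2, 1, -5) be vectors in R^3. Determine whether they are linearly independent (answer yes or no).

Form the matrix with these vectors as rows and row reduce.
R2 ← R2 − (2)·R1: [0, -8, -12]
R3 ← R3 + R1: [0, 2, 3]
R3 ← R3 + (1/4)·R2: [0, 0, 0]
2 nonzero rows, so the 3 vectors span a space of dimension 2.
Since 2 < 3, the vectors are linearly dependent.

no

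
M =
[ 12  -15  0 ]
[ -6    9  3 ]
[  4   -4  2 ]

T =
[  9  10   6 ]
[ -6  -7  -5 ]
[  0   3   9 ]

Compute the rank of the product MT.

2

First compute MT:
[[198, 225, 147],
 [-108, -114, -54],
 [ 60,  74,  62]]
Now row reduce the product.
R2 ← R2 + (6/11)·R1: [0, 96/11, 288/11]
R3 ← R3 − (10/33)·R1: [0, 64/11, 192/11]
R3 ← R3 − (2/3)·R2: [0, 0, 0]
2 nonzero rows, so rank(MT) = 2.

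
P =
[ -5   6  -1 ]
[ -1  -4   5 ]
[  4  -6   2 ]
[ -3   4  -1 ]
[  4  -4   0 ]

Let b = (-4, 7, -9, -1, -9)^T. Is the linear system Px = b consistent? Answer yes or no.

no

Row reduce the augmented matrix [P | b].
R2 ← R2 − (1/5)·R1: [0, -26/5, 26/5, 39/5]
R3 ← R3 + (4/5)·R1: [0, -6/5, 6/5, -61/5]
R4 ← R4 − (3/5)·R1: [0, 2/5, -2/5, 7/5]
R5 ← R5 + (4/5)·R1: [0, 4/5, -4/5, -61/5]
R3 ← R3 − (3/13)·R2: [0, 0, 0, -14]
R4 ← R4 + (1/13)·R2: [0, 0, 0, 2]
R5 ← R5 + (2/13)·R2: [0, 0, 0, -11]
R4 ← R4 + (1/7)·R3: [0, 0, 0, 0]
R5 ← R5 − (11/14)·R3: [0, 0, 0, 0]
The echelon form has 3 nonzero rows; the last pivot sits in the augmented column, so rank(P) = 2 but rank([P|b]) = 3.
Since the ranks differ, the system is inconsistent.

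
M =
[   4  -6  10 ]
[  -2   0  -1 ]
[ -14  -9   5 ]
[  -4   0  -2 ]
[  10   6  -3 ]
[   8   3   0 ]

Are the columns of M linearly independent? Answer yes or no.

Row reduce M to echelon form.
R2 ← R2 + (1/2)·R1: [0, -3, 4]
R3 ← R3 + (7/2)·R1: [0, -30, 40]
R4 ← R4 + R1: [0, -6, 8]
R5 ← R5 − (5/2)·R1: [0, 21, -28]
R6 ← R6 − (2)·R1: [0, 15, -20]
R3 ← R3 − (10)·R2: [0, 0, 0]
R4 ← R4 − (2)·R2: [0, 0, 0]
R5 ← R5 + (7)·R2: [0, 0, 0]
R6 ← R6 + (5)·R2: [0, 0, 0]
2 pivots among 3 columns.
Only 2 < 3 pivot columns, so the columns are linearly dependent.

no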